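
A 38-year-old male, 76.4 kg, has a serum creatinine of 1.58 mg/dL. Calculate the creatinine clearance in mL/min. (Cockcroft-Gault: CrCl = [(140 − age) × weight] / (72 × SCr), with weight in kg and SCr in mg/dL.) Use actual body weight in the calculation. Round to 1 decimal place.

68.5 mL/min

CrCl = (140 − 38) × 76.4 / (72 × 1.58) = 7792.8 / 113.76 ≈ 68.5 mL/min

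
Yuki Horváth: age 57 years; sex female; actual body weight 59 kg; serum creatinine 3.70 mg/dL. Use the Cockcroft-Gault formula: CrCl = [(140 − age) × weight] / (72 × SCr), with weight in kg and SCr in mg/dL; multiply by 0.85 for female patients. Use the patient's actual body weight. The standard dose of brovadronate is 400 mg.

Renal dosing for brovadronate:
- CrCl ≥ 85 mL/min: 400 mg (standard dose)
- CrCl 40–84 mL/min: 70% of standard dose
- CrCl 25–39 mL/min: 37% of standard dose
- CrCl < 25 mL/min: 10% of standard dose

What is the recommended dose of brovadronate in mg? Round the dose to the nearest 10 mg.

40 mg

CrCl = (140 − 57) × 59 / (72 × 3.7) × 0.85 = 4897.0 / 266.40 × 0.85 ≈ 15.6 mL/min
CrCl ≈ 16 mL/min → bracket < 25 mL/min.
10% of 400 mg = 40 mg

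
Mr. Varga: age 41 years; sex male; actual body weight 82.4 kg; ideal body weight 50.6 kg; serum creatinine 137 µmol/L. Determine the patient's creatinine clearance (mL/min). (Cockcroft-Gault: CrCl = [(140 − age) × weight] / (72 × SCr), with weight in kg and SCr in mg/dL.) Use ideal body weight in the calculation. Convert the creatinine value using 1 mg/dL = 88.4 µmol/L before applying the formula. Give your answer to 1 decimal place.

SCr = 137 / 88.4 = 1.55 mg/dL
CrCl = (140 − 41) × 50.6 / (72 × 1.55) = 5009.4 / 111.60 ≈ 44.9 mL/min

44.9 mL/min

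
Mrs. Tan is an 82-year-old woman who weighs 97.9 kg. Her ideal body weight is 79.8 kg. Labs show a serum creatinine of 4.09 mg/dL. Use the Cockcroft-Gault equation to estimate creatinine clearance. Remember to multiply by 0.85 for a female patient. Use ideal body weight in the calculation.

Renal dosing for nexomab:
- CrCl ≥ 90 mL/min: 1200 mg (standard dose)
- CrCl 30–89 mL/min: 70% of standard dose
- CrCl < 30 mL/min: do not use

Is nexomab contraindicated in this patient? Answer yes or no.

yes

CrCl = (140 − 82) × 79.8 / (72 × 4.09) × 0.85 = 4628.4 / 294.48 × 0.85 ≈ 13.4 mL/min
CrCl ≈ 13 mL/min, which is < 30 mL/min.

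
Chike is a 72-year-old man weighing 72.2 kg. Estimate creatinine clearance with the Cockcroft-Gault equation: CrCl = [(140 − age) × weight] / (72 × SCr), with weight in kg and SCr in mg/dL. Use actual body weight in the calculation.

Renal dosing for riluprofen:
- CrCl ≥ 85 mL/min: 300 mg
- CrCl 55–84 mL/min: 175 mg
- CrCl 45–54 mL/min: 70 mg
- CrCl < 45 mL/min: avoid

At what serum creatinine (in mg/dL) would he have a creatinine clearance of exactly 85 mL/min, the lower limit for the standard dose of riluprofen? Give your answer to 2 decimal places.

0.80 mg/dL

Standard dose requires CrCl ≥ 85 mL/min.
Set (140 − 72) × 72.2 / (72 × SCr) = 85
SCr = (140 − 72) × 72.2 / (72 × 85) = 0.802 mg/dL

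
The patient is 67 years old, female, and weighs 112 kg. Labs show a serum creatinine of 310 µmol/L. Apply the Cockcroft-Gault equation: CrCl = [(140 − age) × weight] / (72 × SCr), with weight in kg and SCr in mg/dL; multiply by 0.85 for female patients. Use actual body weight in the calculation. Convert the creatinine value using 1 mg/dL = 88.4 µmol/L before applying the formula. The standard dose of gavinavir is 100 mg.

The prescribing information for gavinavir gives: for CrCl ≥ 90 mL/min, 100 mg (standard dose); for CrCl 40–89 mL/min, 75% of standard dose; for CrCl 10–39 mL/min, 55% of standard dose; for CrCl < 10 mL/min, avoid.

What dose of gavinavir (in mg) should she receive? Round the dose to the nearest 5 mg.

55 mg

SCr = 310 / 88.4 = 3.507 mg/dL
CrCl = (140 − 67) × 112 / (72 × 3.507) × 0.85 = 8176.0 / 252.50 × 0.85 ≈ 27.5 mL/min
CrCl ≈ 28 mL/min → bracket 10–39 mL/min.
55% of 100 mg = 55 mg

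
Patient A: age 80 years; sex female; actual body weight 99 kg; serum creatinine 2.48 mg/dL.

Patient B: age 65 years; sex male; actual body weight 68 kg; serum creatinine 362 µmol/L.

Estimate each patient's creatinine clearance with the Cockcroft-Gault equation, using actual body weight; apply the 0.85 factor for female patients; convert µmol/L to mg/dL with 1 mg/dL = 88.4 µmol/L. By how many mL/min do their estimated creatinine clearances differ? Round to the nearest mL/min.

11 mL/min

Patient A: CrCl = (140 − 80) × 99 / (72 × 2.48) × 0.85 = 5940.0 / 178.56 × 0.85 ≈ 28.3 mL/min
Patient B: SCr = 362 / 88.4 = 4.095 mg/dL
Patient B: CrCl = (140 − 65) × 68 / (72 × 4.095) = 5100.0 / 294.84 ≈ 17.3 mL/min
|28.3 − 17.3| = 11.0 mL/min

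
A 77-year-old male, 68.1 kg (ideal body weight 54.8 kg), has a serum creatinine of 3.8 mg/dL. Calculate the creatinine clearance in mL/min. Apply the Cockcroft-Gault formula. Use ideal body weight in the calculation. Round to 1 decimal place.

CrCl = (140 − 77) × 54.8 / (72 × 3.8) = 3452.4 / 273.60 ≈ 12.6 mL/min

12.6 mL/min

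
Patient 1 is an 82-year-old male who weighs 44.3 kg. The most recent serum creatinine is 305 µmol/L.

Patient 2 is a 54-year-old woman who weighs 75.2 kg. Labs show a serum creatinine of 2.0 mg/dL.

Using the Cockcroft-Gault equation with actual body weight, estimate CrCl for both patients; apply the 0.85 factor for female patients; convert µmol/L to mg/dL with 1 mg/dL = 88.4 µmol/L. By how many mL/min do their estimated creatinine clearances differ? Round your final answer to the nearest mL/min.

28 mL/min

Patient 1: SCr = 305 / 88.4 = 3.45 mg/dL
Patient 1: CrCl = (140 − 82) × 44.3 / (72 × 3.45) = 2569.4 / 248.40 ≈ 10.3 mL/min
Patient 2: CrCl = (140 − 54) × 75.2 / (72 × 2) × 0.85 = 6467.2 / 144.00 × 0.85 ≈ 38.2 mL/min
|10.3 − 38.2| = 27.9 mL/min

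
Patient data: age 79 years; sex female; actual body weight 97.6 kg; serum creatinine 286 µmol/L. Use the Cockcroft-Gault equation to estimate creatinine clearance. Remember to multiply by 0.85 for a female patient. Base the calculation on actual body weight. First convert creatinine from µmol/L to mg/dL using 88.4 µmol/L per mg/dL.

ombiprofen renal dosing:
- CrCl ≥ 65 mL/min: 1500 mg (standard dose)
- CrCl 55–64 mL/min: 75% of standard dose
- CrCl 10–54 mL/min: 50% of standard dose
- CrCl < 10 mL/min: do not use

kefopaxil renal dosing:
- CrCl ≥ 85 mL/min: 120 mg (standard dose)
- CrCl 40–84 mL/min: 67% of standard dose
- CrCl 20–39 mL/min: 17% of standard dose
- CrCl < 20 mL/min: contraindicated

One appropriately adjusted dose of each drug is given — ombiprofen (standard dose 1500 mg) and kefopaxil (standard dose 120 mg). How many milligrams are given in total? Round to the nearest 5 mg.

SCr = 286 / 88.4 = 3.235 mg/dL
CrCl = (140 − 79) × 97.6 / (72 × 3.235) × 0.85 = 5953.6 / 232.92 × 0.85 ≈ 21.7 mL/min
CrCl ≈ 22 mL/min.
ombiprofen: 10–54 mL/min → 50% of 1500 mg = 750 mg.
kefopaxil: 20–39 mL/min → 17% of 120 mg = 20.4 mg.
Total = 750 + 20.4 = 770.4 mg.

770 mg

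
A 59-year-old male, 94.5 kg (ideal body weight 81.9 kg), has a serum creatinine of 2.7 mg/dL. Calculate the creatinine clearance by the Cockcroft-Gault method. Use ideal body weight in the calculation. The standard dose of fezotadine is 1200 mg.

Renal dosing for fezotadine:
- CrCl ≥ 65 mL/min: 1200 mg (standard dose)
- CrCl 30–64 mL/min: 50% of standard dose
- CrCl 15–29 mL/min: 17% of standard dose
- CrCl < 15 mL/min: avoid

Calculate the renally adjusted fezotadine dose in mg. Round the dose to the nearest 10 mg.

600 mg

CrCl = (140 − 59) × 81.9 / (72 × 2.7) = 6633.9 / 194.40 ≈ 34.1 mL/min
CrCl ≈ 34 mL/min → bracket 30–64 mL/min.
50% of 1200 mg = 600 mg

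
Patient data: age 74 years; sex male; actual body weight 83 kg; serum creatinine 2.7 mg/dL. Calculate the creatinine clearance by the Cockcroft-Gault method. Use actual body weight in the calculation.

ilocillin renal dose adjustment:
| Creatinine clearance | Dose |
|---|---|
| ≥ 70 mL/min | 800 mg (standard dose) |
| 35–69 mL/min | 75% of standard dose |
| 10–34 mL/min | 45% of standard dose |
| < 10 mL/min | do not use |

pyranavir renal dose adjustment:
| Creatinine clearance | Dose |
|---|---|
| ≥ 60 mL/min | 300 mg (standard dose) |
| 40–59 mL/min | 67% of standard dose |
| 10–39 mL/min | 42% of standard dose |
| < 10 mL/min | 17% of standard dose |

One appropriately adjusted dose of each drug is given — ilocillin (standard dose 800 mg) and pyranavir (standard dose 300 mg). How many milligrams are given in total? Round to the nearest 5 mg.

CrCl = (140 − 74) × 83 / (72 × 2.7) = 5478.0 / 194.40 ≈ 28.2 mL/min
CrCl ≈ 28 mL/min.
ilocillin: 10–34 mL/min → 45% of 800 mg = 360 mg.
pyranavir: 10–39 mL/min → 42% of 300 mg = 126 mg.
Total = 360 + 126 = 486 mg.

485 mg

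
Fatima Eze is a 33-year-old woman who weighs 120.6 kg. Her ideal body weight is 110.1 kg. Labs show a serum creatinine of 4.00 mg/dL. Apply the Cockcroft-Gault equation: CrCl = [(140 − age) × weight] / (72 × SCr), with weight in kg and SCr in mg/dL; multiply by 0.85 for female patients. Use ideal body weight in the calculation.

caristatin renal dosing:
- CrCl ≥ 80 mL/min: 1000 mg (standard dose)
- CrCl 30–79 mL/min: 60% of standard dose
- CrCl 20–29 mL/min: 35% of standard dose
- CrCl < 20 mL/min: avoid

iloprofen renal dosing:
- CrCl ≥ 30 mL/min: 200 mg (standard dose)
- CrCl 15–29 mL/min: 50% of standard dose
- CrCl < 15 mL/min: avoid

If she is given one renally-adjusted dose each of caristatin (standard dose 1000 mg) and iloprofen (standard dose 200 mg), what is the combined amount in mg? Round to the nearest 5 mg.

CrCl = (140 − 33) × 110.1 / (72 × 4) × 0.85 = 11780.7 / 288.00 × 0.85 ≈ 34.8 mL/min
CrCl ≈ 35 mL/min.
caristatin: 30–79 mL/min → 60% of 1000 mg = 600 mg.
iloprofen: ≥ 30 mL/min → 100% of 200 mg = 200 mg.
Total = 600 + 200 = 800 mg.

800 mg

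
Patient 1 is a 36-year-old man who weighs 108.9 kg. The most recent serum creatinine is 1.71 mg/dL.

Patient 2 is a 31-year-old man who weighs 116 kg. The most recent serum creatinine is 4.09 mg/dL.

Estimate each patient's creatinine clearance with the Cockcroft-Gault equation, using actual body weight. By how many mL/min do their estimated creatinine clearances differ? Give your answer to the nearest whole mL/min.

Patient 1: CrCl = (140 − 36) × 108.9 / (72 × 1.71) = 11325.6 / 123.12 ≈ 92.0 mL/min
Patient 2: CrCl = (140 − 31) × 116 / (72 × 4.09) = 12644.0 / 294.48 ≈ 42.9 mL/min
|92.0 − 42.9| = 49.1 mL/min

49 mL/min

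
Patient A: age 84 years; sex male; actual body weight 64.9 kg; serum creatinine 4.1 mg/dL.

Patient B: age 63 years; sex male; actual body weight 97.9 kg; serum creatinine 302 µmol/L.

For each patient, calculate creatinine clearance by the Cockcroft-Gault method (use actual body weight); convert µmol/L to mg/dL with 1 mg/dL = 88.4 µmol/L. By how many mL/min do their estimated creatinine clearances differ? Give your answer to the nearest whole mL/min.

Patient A: CrCl = (140 − 84) × 64.9 / (72 × 4.1) = 3634.4 / 295.20 ≈ 12.3 mL/min
Patient B: SCr = 302 / 88.4 = 3.416 mg/dL
Patient B: CrCl = (140 − 63) × 97.9 / (72 × 3.416) = 7538.3 / 245.95 ≈ 30.6 mL/min
|12.3 − 30.6| = 18.3 mL/min

18 mL/min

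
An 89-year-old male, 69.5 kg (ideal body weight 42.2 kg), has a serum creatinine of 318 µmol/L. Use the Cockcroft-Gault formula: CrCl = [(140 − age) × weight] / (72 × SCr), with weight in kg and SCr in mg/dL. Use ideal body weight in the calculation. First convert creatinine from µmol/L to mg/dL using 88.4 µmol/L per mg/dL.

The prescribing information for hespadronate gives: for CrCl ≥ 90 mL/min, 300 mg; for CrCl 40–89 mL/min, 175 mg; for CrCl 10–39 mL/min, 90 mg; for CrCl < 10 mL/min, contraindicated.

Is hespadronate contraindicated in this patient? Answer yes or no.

SCr = 318 / 88.4 = 3.597 mg/dL
CrCl = (140 − 89) × 42.2 / (72 × 3.597) = 2152.2 / 258.98 ≈ 8.3 mL/min
CrCl ≈ 8 mL/min, which is < 10 mL/min.

yes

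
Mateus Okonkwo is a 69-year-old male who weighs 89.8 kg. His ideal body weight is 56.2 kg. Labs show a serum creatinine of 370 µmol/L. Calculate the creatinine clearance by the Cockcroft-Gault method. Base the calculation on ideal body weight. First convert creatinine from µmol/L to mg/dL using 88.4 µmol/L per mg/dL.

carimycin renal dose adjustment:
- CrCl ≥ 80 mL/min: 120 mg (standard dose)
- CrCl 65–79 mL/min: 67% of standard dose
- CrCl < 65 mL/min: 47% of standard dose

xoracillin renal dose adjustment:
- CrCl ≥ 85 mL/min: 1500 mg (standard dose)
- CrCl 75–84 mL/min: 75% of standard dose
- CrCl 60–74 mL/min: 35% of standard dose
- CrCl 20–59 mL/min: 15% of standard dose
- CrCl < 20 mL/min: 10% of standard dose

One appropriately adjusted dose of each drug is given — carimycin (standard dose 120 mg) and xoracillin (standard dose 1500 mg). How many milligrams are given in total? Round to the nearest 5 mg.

SCr = 370 / 88.4 = 4.186 mg/dL
CrCl = (140 − 69) × 56.2 / (72 × 4.186) = 3990.2 / 301.39 ≈ 13.2 mL/min
CrCl ≈ 13 mL/min.
carimycin: < 65 mL/min → 47% of 120 mg = 56.4 mg.
xoracillin: < 20 mL/min → 10% of 1500 mg = 150 mg.
Total = 56.4 + 150 = 206.4 mg.

205 mg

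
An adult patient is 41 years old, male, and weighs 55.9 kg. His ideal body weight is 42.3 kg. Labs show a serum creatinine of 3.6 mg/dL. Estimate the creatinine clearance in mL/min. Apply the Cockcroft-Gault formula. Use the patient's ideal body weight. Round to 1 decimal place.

16.2 mL/min

CrCl = (140 − 41) × 42.3 / (72 × 3.6) = 4187.7 / 259.20 ≈ 16.2 mL/min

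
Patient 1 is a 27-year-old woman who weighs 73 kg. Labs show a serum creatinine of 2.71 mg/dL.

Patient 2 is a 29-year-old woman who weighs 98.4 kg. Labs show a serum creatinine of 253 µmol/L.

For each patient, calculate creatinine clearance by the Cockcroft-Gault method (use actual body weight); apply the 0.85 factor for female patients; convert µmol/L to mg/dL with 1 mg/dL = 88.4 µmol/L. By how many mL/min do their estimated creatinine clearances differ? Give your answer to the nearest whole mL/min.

9 mL/min

Patient 1: CrCl = (140 − 27) × 73 / (72 × 2.71) × 0.85 = 8249.0 / 195.12 × 0.85 ≈ 35.9 mL/min
Patient 2: SCr = 253 / 88.4 = 2.862 mg/dL
Patient 2: CrCl = (140 − 29) × 98.4 / (72 × 2.862) × 0.85 = 10922.4 / 206.06 × 0.85 ≈ 45.1 mL/min
|35.9 − 45.1| = 9.2 mL/min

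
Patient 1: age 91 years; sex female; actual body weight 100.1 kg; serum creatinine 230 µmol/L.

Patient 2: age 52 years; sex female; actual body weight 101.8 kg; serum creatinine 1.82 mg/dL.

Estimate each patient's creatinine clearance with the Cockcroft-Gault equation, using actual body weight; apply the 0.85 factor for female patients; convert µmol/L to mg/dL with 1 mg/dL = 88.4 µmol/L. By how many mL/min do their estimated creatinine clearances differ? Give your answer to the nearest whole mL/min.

36 mL/min

Patient 1: SCr = 230 / 88.4 = 2.602 mg/dL
Patient 1: CrCl = (140 − 91) × 100.1 / (72 × 2.602) × 0.85 = 4904.9 / 187.34 × 0.85 ≈ 22.3 mL/min
Patient 2: CrCl = (140 − 52) × 101.8 / (72 × 1.82) × 0.85 = 8958.4 / 131.04 × 0.85 ≈ 58.1 mL/min
|22.3 − 58.1| = 35.8 mL/min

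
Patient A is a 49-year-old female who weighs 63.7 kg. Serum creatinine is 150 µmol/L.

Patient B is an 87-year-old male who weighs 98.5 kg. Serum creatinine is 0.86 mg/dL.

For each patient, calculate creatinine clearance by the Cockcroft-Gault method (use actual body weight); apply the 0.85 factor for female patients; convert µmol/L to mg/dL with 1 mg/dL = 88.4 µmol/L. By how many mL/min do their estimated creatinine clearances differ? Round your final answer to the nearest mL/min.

44 mL/min

Patient A: SCr = 150 / 88.4 = 1.697 mg/dL
Patient A: CrCl = (140 − 49) × 63.7 / (72 × 1.697) × 0.85 = 5796.7 / 122.18 × 0.85 ≈ 40.3 mL/min
Patient B: CrCl = (140 − 87) × 98.5 / (72 × 0.86) = 5220.5 / 61.92 ≈ 84.3 mL/min
|40.3 − 84.3| = 44.0 mL/min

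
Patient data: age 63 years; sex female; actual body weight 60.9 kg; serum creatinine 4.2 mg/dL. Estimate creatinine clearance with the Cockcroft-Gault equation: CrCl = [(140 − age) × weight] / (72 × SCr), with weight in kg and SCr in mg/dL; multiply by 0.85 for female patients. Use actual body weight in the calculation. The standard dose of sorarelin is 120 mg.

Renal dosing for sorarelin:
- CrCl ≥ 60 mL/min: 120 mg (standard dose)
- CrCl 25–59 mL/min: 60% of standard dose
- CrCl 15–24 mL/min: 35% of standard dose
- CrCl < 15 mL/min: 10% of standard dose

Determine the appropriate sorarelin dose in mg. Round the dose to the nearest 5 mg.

10 mg

CrCl = (140 − 63) × 60.9 / (72 × 4.2) × 0.85 = 4689.3 / 302.40 × 0.85 ≈ 13.2 mL/min
CrCl ≈ 13 mL/min → bracket < 15 mL/min.
10% of 120 mg = 12 mg → 10 mg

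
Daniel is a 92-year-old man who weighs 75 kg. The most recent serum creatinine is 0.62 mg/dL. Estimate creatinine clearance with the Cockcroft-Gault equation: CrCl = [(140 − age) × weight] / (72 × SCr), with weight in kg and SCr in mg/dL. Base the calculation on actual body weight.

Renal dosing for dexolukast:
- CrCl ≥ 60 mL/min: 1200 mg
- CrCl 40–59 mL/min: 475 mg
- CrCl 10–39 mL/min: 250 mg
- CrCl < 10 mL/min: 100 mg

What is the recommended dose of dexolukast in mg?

CrCl = (140 − 92) × 75 / (72 × 0.62) = 3600.0 / 44.64 ≈ 80.6 mL/min
CrCl ≈ 81 mL/min → bracket ≥ 60 mL/min.
Dose for this bracket: 1200 mg.

1200 mg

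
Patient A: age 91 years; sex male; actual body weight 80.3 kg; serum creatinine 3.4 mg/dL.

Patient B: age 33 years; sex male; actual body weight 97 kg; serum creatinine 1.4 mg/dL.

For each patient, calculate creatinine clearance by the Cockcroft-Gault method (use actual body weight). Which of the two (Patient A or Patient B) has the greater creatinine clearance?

Patient B

Patient A: CrCl = (140 − 91) × 80.3 / (72 × 3.4) = 3934.7 / 244.80 ≈ 16.1 mL/min
Patient B: CrCl = (140 − 33) × 97 / (72 × 1.4) = 10379.0 / 100.80 ≈ 103.0 mL/min
16.1 vs 103.0 mL/min → Patient B is higher.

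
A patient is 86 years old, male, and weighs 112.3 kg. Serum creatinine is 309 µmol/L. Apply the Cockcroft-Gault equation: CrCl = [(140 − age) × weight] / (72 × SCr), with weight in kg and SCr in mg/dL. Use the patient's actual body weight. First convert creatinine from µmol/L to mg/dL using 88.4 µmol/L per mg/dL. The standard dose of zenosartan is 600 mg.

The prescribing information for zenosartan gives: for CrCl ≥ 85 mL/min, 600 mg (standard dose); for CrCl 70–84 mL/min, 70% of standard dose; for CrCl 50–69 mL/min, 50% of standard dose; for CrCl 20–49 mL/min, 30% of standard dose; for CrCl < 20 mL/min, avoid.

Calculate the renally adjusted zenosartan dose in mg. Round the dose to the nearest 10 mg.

SCr = 309 / 88.4 = 3.495 mg/dL
CrCl = (140 − 86) × 112.3 / (72 × 3.495) = 6064.2 / 251.64 ≈ 24.1 mL/min
CrCl ≈ 24 mL/min → bracket 20–49 mL/min.
30% of 600 mg = 180 mg

180 mg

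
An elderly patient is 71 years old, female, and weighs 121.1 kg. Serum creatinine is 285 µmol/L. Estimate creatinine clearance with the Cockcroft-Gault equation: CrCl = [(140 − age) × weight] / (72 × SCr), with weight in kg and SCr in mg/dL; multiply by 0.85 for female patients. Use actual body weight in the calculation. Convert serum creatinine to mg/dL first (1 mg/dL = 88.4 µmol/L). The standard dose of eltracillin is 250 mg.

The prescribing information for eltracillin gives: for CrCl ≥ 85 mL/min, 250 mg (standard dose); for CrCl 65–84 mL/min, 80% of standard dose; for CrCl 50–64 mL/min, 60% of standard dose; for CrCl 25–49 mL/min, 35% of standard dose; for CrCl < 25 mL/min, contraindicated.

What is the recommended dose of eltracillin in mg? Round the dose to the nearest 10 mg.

SCr = 285 / 88.4 = 3.224 mg/dL
CrCl = (140 − 71) × 121.1 / (72 × 3.224) × 0.85 = 8355.9 / 232.13 × 0.85 ≈ 30.6 mL/min
CrCl ≈ 31 mL/min → bracket 25–49 mL/min.
35% of 250 mg = 87.5 mg → 90 mg

90 mg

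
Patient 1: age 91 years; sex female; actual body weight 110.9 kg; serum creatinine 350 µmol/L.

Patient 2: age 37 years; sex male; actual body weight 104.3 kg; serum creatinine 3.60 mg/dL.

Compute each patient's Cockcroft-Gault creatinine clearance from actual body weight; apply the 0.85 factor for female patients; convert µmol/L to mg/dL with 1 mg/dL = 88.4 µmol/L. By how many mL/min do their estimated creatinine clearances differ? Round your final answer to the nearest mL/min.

25 mL/min

Patient 1: SCr = 350 / 88.4 = 3.959 mg/dL
Patient 1: CrCl = (140 − 91) × 110.9 / (72 × 3.959) × 0.85 = 5434.1 / 285.05 × 0.85 ≈ 16.2 mL/min
Patient 2: CrCl = (140 − 37) × 104.3 / (72 × 3.6) = 10742.9 / 259.20 ≈ 41.4 mL/min
|16.2 − 41.4| = 25.2 mL/min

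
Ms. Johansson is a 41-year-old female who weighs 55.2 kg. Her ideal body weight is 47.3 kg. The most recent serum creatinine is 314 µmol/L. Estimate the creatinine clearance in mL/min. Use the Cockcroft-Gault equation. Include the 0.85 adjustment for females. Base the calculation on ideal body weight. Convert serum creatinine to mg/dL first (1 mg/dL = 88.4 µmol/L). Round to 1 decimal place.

15.6 mL/min

SCr = 314 / 88.4 = 3.552 mg/dL
CrCl = (140 − 41) × 47.3 / (72 × 3.552) × 0.85 = 4682.7 / 255.74 × 0.85 ≈ 15.6 mL/min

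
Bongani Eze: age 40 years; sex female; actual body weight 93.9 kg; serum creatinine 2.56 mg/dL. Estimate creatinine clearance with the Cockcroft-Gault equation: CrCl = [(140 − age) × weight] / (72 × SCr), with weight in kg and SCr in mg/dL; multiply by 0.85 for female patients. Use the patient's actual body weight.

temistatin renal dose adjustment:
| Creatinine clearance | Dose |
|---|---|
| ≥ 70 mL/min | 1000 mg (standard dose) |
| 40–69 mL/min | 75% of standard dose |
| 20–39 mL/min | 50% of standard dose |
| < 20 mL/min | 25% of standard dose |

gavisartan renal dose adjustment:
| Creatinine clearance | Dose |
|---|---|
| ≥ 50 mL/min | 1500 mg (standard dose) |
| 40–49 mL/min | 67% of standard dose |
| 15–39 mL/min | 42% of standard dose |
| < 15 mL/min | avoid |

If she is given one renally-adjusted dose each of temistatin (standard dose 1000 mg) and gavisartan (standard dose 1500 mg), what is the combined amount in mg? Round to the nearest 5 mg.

CrCl = (140 − 40) × 93.9 / (72 × 2.56) × 0.85 = 9390.0 / 184.32 × 0.85 ≈ 43.3 mL/min
CrCl ≈ 43 mL/min.
temistatin: 40–69 mL/min → 75% of 1000 mg = 750 mg.
gavisartan: 40–49 mL/min → 67% of 1500 mg = 1005 mg.
Total = 750 + 1005 = 1755 mg.

1755 mg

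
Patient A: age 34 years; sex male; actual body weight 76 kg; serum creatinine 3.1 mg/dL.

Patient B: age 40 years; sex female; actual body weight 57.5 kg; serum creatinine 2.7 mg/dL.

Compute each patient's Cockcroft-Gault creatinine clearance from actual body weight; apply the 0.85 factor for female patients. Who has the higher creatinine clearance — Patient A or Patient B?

Patient A

Patient A: CrCl = (140 − 34) × 76 / (72 × 3.1) = 8056.0 / 223.20 ≈ 36.1 mL/min
Patient B: CrCl = (140 − 40) × 57.5 / (72 × 2.7) × 0.85 = 5750.0 / 194.40 × 0.85 ≈ 25.1 mL/min
36.1 vs 25.1 mL/min → Patient A is higher.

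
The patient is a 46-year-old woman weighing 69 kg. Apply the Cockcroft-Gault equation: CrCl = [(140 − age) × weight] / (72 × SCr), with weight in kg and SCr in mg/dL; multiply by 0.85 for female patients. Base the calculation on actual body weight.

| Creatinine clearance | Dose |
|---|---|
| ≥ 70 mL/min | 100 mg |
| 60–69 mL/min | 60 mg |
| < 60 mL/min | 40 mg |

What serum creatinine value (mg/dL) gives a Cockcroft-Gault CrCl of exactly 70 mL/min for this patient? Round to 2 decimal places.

Standard dose requires CrCl ≥ 70 mL/min.
Set (140 − 46) × 69 × 0.85 / (72 × SCr) = 70
SCr = (140 − 46) × 69 × 0.85 / (72 × 70) = 1.094 mg/dL

1.09 mg/dL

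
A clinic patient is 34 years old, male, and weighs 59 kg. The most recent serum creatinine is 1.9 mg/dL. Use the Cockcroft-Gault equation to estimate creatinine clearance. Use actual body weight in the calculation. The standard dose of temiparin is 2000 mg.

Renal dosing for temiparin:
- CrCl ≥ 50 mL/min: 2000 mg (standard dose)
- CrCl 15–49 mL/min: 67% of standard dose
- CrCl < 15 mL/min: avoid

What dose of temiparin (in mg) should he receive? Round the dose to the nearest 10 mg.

1340 mg

CrCl = (140 − 34) × 59 / (72 × 1.9) = 6254.0 / 136.80 ≈ 45.7 mL/min
CrCl ≈ 46 mL/min → bracket 15–49 mL/min.
67% of 2000 mg = 1340 mg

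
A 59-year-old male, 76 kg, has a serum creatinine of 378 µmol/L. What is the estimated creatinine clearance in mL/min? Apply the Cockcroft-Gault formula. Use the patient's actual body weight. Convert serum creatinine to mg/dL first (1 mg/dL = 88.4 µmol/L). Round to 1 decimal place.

20.0 mL/min

SCr = 378 / 88.4 = 4.276 mg/dL
CrCl = (140 − 59) × 76 / (72 × 4.276) = 6156.0 / 307.87 ≈ 20.0 mL/min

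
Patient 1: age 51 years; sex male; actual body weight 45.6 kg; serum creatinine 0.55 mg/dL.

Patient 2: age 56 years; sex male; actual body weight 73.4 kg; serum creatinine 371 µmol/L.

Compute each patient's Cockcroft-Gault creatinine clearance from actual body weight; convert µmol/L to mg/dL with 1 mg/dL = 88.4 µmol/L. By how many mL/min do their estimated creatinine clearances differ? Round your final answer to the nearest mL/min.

82 mL/min

Patient 1: CrCl = (140 − 51) × 45.6 / (72 × 0.55) = 4058.4 / 39.60 ≈ 102.5 mL/min
Patient 2: SCr = 371 / 88.4 = 4.197 mg/dL
Patient 2: CrCl = (140 − 56) × 73.4 / (72 × 4.197) = 6165.6 / 302.18 ≈ 20.4 mL/min
|102.5 − 20.4| = 82.1 mL/min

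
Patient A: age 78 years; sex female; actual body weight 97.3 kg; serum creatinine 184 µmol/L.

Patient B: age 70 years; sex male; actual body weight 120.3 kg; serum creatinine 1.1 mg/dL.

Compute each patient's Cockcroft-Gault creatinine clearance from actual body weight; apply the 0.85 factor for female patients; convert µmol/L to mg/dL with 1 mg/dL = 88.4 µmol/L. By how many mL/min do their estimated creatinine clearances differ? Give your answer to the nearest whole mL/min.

72 mL/min

Patient A: SCr = 184 / 88.4 = 2.081 mg/dL
Patient A: CrCl = (140 − 78) × 97.3 / (72 × 2.081) × 0.85 = 6032.6 / 149.83 × 0.85 ≈ 34.2 mL/min
Patient B: CrCl = (140 − 70) × 120.3 / (72 × 1.1) = 8421.0 / 79.20 ≈ 106.3 mL/min
|34.2 − 106.3| = 72.1 mL/min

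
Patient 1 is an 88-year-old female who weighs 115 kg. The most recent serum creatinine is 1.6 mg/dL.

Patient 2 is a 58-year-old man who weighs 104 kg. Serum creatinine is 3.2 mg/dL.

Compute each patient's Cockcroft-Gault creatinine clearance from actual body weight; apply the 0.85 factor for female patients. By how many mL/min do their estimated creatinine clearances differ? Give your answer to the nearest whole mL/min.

Patient 1: CrCl = (140 − 88) × 115 / (72 × 1.6) × 0.85 = 5980.0 / 115.20 × 0.85 ≈ 44.1 mL/min
Patient 2: CrCl = (140 − 58) × 104 / (72 × 3.2) = 8528.0 / 230.40 ≈ 37.0 mL/min
|44.1 − 37.0| = 7.1 mL/min

7 mL/min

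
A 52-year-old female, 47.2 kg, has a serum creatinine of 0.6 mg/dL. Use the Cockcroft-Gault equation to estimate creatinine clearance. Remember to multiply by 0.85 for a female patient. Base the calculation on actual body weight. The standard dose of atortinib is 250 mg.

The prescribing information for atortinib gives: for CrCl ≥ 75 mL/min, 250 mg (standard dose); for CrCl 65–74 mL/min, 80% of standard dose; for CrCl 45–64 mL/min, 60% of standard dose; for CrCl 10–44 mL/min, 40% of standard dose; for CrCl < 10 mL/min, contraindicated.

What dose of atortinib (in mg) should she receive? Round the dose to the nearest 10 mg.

CrCl = (140 − 52) × 47.2 / (72 × 0.6) × 0.85 = 4153.6 / 43.20 × 0.85 ≈ 81.7 mL/min
CrCl ≈ 82 mL/min → bracket ≥ 75 mL/min.
100% of 250 mg = 250 mg

250 mg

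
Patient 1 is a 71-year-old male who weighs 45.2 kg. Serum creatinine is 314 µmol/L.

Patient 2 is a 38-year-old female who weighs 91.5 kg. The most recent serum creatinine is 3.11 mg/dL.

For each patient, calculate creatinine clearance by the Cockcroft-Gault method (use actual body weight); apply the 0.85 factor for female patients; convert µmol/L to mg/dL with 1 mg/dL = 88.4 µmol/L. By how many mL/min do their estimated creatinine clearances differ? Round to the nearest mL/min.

23 mL/min

Patient 1: SCr = 314 / 88.4 = 3.552 mg/dL
Patient 1: CrCl = (140 − 71) × 45.2 / (72 × 3.552) = 3118.8 / 255.74 ≈ 12.2 mL/min
Patient 2: CrCl = (140 − 38) × 91.5 / (72 × 3.11) × 0.85 = 9333.0 / 223.92 × 0.85 ≈ 35.4 mL/min
|12.2 − 35.4| = 23.2 mL/min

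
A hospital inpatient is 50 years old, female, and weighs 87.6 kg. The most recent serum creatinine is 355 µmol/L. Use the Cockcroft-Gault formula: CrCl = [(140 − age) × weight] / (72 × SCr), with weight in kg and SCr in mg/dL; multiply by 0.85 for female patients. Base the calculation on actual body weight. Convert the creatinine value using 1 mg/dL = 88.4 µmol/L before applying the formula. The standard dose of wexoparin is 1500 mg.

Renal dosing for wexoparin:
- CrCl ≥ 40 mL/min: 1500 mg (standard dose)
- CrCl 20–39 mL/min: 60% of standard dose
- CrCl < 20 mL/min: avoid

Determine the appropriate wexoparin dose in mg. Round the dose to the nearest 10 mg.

900 mg

SCr = 355 / 88.4 = 4.016 mg/dL
CrCl = (140 − 50) × 87.6 / (72 × 4.016) × 0.85 = 7884.0 / 289.15 × 0.85 ≈ 23.2 mL/min
CrCl ≈ 23 mL/min → bracket 20–39 mL/min.
60% of 1500 mg = 900 mg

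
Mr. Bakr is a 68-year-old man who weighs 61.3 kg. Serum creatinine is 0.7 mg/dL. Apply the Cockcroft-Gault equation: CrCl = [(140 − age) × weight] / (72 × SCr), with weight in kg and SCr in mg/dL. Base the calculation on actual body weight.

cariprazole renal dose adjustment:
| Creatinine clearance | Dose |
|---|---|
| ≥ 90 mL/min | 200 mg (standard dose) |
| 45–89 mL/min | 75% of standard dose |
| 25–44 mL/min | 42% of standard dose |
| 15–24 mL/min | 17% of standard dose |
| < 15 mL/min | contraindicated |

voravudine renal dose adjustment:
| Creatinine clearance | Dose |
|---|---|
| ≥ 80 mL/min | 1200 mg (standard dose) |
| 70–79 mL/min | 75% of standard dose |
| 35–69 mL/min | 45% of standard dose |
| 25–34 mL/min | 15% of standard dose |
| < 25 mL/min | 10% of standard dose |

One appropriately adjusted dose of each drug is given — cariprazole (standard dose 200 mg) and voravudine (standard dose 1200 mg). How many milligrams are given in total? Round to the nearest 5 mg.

CrCl = (140 − 68) × 61.3 / (72 × 0.7) = 4413.6 / 50.40 ≈ 87.6 mL/min
CrCl ≈ 88 mL/min.
cariprazole: 45–89 mL/min → 75% of 200 mg = 150 mg.
voravudine: ≥ 80 mL/min → 100% of 1200 mg = 1200 mg.
Total = 150 + 1200 = 1350 mg.

1350 mg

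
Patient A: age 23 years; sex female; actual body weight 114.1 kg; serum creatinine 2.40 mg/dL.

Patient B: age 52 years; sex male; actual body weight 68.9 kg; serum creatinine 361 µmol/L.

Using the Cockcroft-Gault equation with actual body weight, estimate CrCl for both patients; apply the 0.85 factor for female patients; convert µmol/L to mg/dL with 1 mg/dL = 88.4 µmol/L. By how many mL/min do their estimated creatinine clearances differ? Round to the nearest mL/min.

45 mL/min

Patient A: CrCl = (140 − 23) × 114.1 / (72 × 2.4) × 0.85 = 13349.7 / 172.80 × 0.85 ≈ 65.7 mL/min
Patient B: SCr = 361 / 88.4 = 4.084 mg/dL
Patient B: CrCl = (140 − 52) × 68.9 / (72 × 4.084) = 6063.2 / 294.05 ≈ 20.6 mL/min
|65.7 − 20.6| = 45.1 mL/min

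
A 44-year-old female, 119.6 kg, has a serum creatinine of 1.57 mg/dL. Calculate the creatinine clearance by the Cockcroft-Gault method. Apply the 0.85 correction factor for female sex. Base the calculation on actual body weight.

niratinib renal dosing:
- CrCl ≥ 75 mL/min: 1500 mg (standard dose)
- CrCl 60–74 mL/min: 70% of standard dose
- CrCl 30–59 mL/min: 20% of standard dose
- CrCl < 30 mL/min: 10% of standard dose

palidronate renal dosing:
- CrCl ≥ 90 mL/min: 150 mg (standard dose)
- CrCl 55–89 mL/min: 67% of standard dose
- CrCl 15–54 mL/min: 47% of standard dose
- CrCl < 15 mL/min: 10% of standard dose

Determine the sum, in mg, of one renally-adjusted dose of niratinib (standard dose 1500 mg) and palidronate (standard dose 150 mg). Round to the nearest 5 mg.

1600 mg

CrCl = (140 − 44) × 119.6 / (72 × 1.57) × 0.85 = 11481.6 / 113.04 × 0.85 ≈ 86.3 mL/min
CrCl ≈ 86 mL/min.
niratinib: ≥ 75 mL/min → 100% of 1500 mg = 1500 mg.
palidronate: 55–89 mL/min → 67% of 150 mg = 100.5 mg.
Total = 1500 + 100.5 = 1600.5 mg.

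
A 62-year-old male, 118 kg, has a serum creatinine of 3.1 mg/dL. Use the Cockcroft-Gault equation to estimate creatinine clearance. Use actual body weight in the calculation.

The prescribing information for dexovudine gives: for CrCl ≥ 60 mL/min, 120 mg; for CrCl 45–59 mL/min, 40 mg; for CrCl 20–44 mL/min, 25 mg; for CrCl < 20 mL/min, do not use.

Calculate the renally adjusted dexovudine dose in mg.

CrCl = (140 − 62) × 118 / (72 × 3.1) = 9204.0 / 223.20 ≈ 41.2 mL/min
CrCl ≈ 41 mL/min → bracket 20–44 mL/min.
Dose for this bracket: 25 mg.

25 mg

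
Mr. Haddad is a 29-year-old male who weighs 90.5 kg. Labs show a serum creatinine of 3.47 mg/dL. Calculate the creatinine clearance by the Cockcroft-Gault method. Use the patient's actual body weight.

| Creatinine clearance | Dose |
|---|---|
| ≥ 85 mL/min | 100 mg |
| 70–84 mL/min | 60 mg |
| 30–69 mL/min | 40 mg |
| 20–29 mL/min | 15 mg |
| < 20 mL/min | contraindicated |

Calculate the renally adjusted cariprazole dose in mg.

40 mg

CrCl = (140 − 29) × 90.5 / (72 × 3.47) = 10045.5 / 249.84 ≈ 40.2 mL/min
CrCl ≈ 40 mL/min → bracket 30–69 mL/min.
Dose for this bracket: 40 mg.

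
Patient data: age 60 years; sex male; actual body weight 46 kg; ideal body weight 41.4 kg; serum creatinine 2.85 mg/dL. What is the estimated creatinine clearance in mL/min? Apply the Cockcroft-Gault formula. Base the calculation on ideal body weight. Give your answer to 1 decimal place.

16.1 mL/min

CrCl = (140 − 60) × 41.4 / (72 × 2.85) = 3312.0 / 205.20 ≈ 16.1 mL/min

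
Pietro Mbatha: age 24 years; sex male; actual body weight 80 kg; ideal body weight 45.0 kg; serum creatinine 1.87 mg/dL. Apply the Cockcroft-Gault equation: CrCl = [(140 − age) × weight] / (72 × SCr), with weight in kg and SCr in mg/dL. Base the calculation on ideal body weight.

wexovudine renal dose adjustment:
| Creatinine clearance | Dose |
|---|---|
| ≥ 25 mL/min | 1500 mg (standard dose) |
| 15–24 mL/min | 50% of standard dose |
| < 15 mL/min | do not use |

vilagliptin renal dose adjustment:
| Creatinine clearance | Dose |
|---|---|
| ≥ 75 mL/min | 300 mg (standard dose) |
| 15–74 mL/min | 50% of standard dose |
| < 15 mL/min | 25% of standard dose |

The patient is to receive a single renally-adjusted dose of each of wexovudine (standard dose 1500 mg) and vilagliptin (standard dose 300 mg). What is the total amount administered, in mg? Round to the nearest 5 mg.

1650 mg

CrCl = (140 − 24) × 45 / (72 × 1.87) = 5220.0 / 134.64 ≈ 38.8 mL/min
CrCl ≈ 39 mL/min.
wexovudine: ≥ 25 mL/min → 100% of 1500 mg = 1500 mg.
vilagliptin: 15–74 mL/min → 50% of 300 mg = 150 mg.
Total = 1500 + 150 = 1650 mg.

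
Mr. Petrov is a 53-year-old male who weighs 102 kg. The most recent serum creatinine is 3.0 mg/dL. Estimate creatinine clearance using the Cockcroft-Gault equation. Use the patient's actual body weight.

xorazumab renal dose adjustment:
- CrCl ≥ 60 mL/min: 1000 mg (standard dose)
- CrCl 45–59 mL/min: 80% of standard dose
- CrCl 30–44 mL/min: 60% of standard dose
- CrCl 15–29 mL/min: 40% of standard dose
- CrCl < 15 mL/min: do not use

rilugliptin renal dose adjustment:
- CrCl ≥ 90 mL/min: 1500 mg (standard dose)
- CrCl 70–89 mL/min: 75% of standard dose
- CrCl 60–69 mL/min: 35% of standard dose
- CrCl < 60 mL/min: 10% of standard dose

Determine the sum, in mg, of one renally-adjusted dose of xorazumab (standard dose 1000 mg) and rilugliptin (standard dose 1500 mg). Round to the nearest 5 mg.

750 mg

CrCl = (140 − 53) × 102 / (72 × 3) = 8874.0 / 216.00 ≈ 41.1 mL/min
CrCl ≈ 41 mL/min.
xorazumab: 30–44 mL/min → 60% of 1000 mg = 600 mg.
rilugliptin: < 60 mL/min → 10% of 1500 mg = 150 mg.
Total = 600 + 150 = 750 mg.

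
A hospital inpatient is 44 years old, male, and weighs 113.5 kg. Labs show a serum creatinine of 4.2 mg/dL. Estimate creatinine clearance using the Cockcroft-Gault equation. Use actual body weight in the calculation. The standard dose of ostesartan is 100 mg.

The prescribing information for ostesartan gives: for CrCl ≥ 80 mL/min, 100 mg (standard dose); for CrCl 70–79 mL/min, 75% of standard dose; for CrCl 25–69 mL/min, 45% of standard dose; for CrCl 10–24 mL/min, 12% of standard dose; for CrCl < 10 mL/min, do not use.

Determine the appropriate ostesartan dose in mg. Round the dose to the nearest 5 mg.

CrCl = (140 − 44) × 113.5 / (72 × 4.2) = 10896.0 / 302.40 ≈ 36.0 mL/min
CrCl ≈ 36 mL/min → bracket 25–69 mL/min.
45% of 100 mg = 45 mg

45 mg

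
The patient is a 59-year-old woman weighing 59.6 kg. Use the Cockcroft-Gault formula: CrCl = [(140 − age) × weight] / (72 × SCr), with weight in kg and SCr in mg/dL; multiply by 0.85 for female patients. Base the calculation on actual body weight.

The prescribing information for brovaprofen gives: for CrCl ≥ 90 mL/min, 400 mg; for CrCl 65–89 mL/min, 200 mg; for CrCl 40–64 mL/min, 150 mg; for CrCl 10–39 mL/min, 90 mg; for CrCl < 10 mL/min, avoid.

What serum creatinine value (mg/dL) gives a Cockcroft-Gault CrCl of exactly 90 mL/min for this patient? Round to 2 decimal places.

Standard dose requires CrCl ≥ 90 mL/min.
Set (140 − 59) × 59.6 × 0.85 / (72 × SCr) = 90
SCr = (140 − 59) × 59.6 × 0.85 / (72 × 90) = 0.633 mg/dL

0.63 mg/dL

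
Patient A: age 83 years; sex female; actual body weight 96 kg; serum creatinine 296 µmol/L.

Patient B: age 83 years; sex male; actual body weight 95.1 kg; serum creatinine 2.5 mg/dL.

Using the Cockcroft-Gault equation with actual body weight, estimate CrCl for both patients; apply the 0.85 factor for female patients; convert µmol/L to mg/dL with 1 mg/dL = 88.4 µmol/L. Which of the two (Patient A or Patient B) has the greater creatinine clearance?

Patient A: SCr = 296 / 88.4 = 3.348 mg/dL
Patient A: CrCl = (140 − 83) × 96 / (72 × 3.348) × 0.85 = 5472.0 / 241.06 × 0.85 ≈ 19.3 mL/min
Patient B: CrCl = (140 − 83) × 95.1 / (72 × 2.5) = 5420.7 / 180.00 ≈ 30.1 mL/min
19.3 vs 30.1 mL/min → Patient B is higher.

Patient B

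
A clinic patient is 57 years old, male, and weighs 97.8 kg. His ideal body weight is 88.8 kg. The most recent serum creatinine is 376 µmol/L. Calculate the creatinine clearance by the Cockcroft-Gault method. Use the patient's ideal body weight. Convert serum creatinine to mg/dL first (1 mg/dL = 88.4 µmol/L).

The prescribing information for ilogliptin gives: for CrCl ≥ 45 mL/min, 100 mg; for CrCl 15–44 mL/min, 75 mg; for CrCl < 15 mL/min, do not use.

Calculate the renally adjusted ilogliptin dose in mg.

SCr = 376 / 88.4 = 4.253 mg/dL
CrCl = (140 − 57) × 88.8 / (72 × 4.253) = 7370.4 / 306.22 ≈ 24.1 mL/min
CrCl ≈ 24 mL/min → bracket 15–44 mL/min.
Dose for this bracket: 75 mg.

75 mg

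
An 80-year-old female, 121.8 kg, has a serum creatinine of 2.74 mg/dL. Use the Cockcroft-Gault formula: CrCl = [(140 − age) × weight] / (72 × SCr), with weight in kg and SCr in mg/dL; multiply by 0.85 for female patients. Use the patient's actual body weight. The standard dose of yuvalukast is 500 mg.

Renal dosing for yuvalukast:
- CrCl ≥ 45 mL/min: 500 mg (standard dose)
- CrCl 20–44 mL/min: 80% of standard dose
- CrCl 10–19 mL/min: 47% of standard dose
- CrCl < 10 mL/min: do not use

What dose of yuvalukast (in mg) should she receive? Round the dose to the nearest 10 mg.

CrCl = (140 − 80) × 121.8 / (72 × 2.74) × 0.85 = 7308.0 / 197.28 × 0.85 ≈ 31.5 mL/min
CrCl ≈ 31 mL/min → bracket 20–44 mL/min.
80% of 500 mg = 400 mg

400 mg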